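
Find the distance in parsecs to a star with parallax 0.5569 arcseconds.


d = 1/p = 1/0.5569 = 1.7957

1.7957 pc


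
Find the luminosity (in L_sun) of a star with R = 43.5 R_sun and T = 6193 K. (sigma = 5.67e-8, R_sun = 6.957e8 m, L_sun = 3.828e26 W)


R = 43.5 * 6.957e8 m = 3.026295e+10 m. L = 4*pi*R^2*sigma*T^4 = 4*pi*(3.026295e+10)^2 * 5.67e-8 * 6193^4 = 9.598862344e+29 W. L/L_sun = 9.598862344e+29 / 3.828e26 = 2507.5398

2507.5398 L_sun


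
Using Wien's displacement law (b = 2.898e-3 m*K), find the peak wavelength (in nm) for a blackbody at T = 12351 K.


lam_max = b / T = 2.898e-3 / 12351 = 2.346e-07 m = 234.6369 nm

234.6369 nm


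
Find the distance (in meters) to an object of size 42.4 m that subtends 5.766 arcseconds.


D = size / theta_rad, theta_rad = 5.766 * pi/(180*3600) = 2.795e-05, D = 1.517e+06

1.517e+06 m


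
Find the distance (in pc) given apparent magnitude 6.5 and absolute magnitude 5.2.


d = 10^((m - M + 5)/5) = 10^((6.5 - 5.2 + 5)/5) = 18.197

18.197 pc


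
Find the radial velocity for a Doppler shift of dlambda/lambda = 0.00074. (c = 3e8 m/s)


v = (dlambda/lambda) * c = 0.00074 * 3e8 = 222000.0

222000.0 m/s


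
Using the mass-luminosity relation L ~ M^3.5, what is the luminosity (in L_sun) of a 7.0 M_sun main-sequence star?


L/L_sun = (M/M_sun)^3.5 = 7.0^3.5 = 907.4927

907.4927 L_sun


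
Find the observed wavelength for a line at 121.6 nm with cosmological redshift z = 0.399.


lam_obs = lam_emit * (1 + z) = 121.6 * (1 + 0.399) = 170.1184

170.1184 nm


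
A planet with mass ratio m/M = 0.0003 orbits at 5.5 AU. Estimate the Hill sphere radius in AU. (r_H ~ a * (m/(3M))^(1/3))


r_H = a * (m/3M)^(1/3) = 5.5 * (0.0003/3)^(1/3) = 0.2553

0.2553 AU


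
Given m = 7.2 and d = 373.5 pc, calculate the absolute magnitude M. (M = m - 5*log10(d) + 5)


M = m - 5*log10(d) + 5 = 7.2 - 5*log10(373.5) + 5 = -0.6615

-0.6615


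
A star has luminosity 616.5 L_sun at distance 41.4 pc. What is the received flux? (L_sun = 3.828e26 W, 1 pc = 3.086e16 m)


F = L / (4*pi*d^2) = 2.360e+29 / (4*pi*(1.278e+18)^2) = 1.151e-08

1.151e-08 W/m^2


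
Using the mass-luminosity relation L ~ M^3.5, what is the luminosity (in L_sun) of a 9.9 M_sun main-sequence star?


L/L_sun = (M/M_sun)^3.5 = 9.9^3.5 = 3052.9745

3052.9745 L_sun


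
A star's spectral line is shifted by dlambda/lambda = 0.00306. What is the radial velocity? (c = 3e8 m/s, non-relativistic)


v = (dlambda/lambda) * c = 0.00306 * 3e8 = 918000.0

918000.0 m/s


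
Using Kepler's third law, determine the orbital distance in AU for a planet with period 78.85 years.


a = P^(2/3) = 78.85^(2/3) = 18.388

18.388 AU


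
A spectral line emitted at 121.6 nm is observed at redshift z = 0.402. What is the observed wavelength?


lam_obs = lam_emit * (1 + z) = 121.6 * (1 + 0.402) = 170.4832

170.4832 nm


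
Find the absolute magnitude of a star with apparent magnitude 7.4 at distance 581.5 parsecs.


M = m - 5*log10(d) + 5 = 7.4 - 5*log10(581.5) + 5 = -1.4227

-1.4227


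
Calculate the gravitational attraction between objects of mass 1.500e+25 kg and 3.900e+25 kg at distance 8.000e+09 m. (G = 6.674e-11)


F = G*m1*m2/r^2 = 6.674e-11 * 1.500e+25 * 3.900e+25 / (8.000e+09)^2 = 6.674e-11 * 5.850e+50 / 6.400e+19 = 6.100e+20

6.100e+20 N


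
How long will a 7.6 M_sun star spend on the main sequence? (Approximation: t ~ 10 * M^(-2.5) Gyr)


t = 10 * M^(-2.5) = 10 * 7.6^(-2.5) = 0.0628

0.0628 Gyr


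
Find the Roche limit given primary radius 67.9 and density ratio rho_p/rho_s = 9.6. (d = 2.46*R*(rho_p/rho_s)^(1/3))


d_Roche = 2.46 * 67.9 * 9.6^(1/3) = 355.0002

355.0002


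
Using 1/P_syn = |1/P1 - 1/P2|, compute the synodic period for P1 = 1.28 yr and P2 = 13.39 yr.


1/P_syn = |1/P1 - 1/P2| = |1/1.28 - 1/13.39| => P_syn = 1.4153

1.4153 years


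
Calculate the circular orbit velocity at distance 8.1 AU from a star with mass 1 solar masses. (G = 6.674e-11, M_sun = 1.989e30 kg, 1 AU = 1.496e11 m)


v = sqrt(GM/r) = sqrt(6.674e-11 * 1.989e+30 / 1.212e+12) = 10466.5171

10466.5171 m/s


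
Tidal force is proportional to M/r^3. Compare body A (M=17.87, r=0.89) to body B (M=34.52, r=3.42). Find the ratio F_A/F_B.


Ratio = (M1/r1^3) / (M2/r2^3) = (17.87/0.89^3) / (34.52/3.42^3) = 29.3739

29.3739


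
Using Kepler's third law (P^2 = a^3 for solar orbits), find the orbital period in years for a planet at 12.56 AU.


P = a^(3/2) = 12.56^1.5 = 44.5128

44.5128 years


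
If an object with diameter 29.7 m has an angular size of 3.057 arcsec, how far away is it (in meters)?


D = size / theta_rad, theta_rad = 3.057 * pi/(180*3600) = 1.482e-05, D = 2.004e+06

2.004e+06 m


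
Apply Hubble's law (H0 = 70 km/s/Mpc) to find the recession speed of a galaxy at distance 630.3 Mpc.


v = H0 * d = 70 * 630.3 = 44121.0

44121.0 km/s


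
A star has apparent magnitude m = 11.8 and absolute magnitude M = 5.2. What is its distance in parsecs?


d = 10^((m - M + 5)/5) = 10^((11.8 - 5.2 + 5)/5) = 208.9296

208.9296 pc


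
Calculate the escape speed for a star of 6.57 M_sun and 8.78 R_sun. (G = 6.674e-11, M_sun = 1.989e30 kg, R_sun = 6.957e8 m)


M = 6.57 * 1.989e30 kg = 1.306773e+31 kg; R = 8.78 * 6.957e8 m = 6.108246e+09 m. v_esc = sqrt(2GM/R) = sqrt(2 * 6.674e-11 * 1.306773e+31 / 6.108246e+09) = 534379.6556

534379.6556 m/s


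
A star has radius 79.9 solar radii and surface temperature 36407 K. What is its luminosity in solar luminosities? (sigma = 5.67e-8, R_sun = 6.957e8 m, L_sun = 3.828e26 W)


R = 79.9 * 6.957e8 m = 5.558643e+10 m. L = 4*pi*R^2*sigma*T^4 = 4*pi*(5.558643e+10)^2 * 5.67e-8 * 36407^4 = 3.86785392e+33 W. L/L_sun = 3.86785392e+33 / 3.828e26 = 1.010e+07

1.010e+07 L_sun


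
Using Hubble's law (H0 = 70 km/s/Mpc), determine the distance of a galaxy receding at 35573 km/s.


d = v / H0 = 35573 / 70 = 508.1857

508.1857 Mpc


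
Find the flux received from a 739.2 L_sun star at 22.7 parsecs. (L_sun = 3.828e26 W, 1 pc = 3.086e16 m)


F = L / (4*pi*d^2) = 2.830e+29 / (4*pi*(7.005e+17)^2) = 4.589e-08

4.589e-08 W/m^2


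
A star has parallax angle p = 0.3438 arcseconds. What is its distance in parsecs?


d = 1/p = 1/0.3438 = 2.9087

2.9087 pc


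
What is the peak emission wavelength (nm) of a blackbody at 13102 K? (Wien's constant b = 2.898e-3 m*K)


lam_max = b / T = 2.898e-3 / 13102 = 2.212e-07 m = 221.1876 nm

221.1876 nm


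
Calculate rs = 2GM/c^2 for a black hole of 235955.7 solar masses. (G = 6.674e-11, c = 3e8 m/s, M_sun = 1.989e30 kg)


M = 235955.7 * 1.989e30 kg = 4.693158873e+35 kg. rs = 2GM/c^2 = 2 * 6.674e-11 * 4.693158873e+35 / (3e8)^2 = 6.960e+08

6.960e+08 m


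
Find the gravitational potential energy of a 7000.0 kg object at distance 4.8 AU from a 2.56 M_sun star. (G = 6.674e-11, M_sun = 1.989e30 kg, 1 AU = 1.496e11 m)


M = 2.56 * 1.989e30 kg = 5.09184e+30 kg; r = 4.8 AU * 1.496e11 m/AU = 7.1808e+11 m. U = -GM*m/r = -(6.674e-11 * 5.09184e+30 * 7000.0) / 7.1808e+11 = -3.313e+12

-3.313e+12 J


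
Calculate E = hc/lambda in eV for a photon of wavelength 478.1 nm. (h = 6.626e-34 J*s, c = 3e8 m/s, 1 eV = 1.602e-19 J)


E = hc/lambda = 6.626e-34 * 3e8 / 4.781e-07 = 4.158e-19 J = 2.5953 eV

2.5953 eV


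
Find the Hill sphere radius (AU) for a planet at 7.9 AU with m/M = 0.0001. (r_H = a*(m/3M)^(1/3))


r_H = a * (m/3M)^(1/3) = 7.9 * (0.0001/3)^(1/3) = 0.2542

0.2542 AU


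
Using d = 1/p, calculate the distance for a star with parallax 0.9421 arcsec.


d = 1/p = 1/0.9421 = 1.0615

1.0615 pc


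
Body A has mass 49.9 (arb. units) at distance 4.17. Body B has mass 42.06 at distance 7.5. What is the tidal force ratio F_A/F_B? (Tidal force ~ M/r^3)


Ratio = (M1/r1^3) / (M2/r2^3) = (49.9/4.17^3) / (42.06/7.5^3) = 6.9025

6.9025


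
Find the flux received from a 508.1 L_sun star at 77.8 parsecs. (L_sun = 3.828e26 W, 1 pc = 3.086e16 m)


F = L / (4*pi*d^2) = 1.945e+29 / (4*pi*(2.401e+18)^2) = 2.685e-09

2.685e-09 W/m^2


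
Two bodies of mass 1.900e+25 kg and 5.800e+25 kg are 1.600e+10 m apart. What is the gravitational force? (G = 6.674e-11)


F = G*m1*m2/r^2 = 6.674e-11 * 1.900e+25 * 5.800e+25 / (1.600e+10)^2 = 6.674e-11 * 1.102e+51 / 2.560e+20 = 2.873e+20

2.873e+20 N


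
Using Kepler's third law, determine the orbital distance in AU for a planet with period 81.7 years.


a = P^(2/3) = 81.7^(2/3) = 18.8285

18.8285 AU


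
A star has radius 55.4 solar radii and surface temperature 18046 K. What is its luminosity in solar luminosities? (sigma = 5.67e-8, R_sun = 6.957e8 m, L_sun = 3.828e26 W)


R = 55.4 * 6.957e8 m = 3.854178e+10 m. L = 4*pi*R^2*sigma*T^4 = 4*pi*(3.854178e+10)^2 * 5.67e-8 * 18046^4 = 1.122484289e+32 W. L/L_sun = 1.122484289e+32 / 3.828e26 = 293229.9607

293229.9607 L_sun


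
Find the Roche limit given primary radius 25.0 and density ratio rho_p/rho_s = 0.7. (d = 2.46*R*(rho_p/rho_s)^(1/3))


d_Roche = 2.46 * 25.0 * 0.7^(1/3) = 54.6061

54.6061


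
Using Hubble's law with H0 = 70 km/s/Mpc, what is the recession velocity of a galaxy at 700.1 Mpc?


v = H0 * d = 70 * 700.1 = 49007.0

49007.0 km/s


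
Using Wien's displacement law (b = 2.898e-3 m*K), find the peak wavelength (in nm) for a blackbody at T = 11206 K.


lam_max = b / T = 2.898e-3 / 11206 = 2.586e-07 m = 258.6115 nm

258.6115 nm


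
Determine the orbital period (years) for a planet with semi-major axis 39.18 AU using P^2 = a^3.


P = a^(3/2) = 39.18^1.5 = 245.243

245.243 years


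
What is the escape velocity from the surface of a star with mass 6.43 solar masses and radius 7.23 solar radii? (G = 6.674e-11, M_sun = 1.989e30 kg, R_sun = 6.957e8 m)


M = 6.43 * 1.989e30 kg = 1.278927e+31 kg; R = 7.23 * 6.957e8 m = 5.029911e+09 m. v_esc = sqrt(2GM/R) = sqrt(2 * 6.674e-11 * 1.278927e+31 / 5.029911e+09) = 582573.6356

582573.6356 m/s


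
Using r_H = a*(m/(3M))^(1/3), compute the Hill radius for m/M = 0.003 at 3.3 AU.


r_H = a * (m/3M)^(1/3) = 3.3 * (0.003/3)^(1/3) = 0.33

0.33 AU


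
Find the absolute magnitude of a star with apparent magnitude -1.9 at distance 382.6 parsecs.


M = m - 5*log10(d) + 5 = -1.9 - 5*log10(382.6) + 5 = -9.8137

-9.8137


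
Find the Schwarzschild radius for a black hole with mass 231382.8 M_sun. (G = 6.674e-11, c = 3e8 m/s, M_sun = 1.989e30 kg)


M = 231382.8 * 1.989e30 kg = 4.602203892e+35 kg. rs = 2GM/c^2 = 2 * 6.674e-11 * 4.602203892e+35 / (3e8)^2 = 6.826e+08

6.826e+08 m


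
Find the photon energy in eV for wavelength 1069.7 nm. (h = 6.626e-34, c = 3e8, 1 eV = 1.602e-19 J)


E = hc/lambda = 6.626e-34 * 3e8 / 1.070e-06 = 1.858e-19 J = 1.16 eV

1.16 eV


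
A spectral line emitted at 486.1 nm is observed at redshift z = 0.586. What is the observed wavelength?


lam_obs = lam_emit * (1 + z) = 486.1 * (1 + 0.586) = 770.9546

770.9546 nm


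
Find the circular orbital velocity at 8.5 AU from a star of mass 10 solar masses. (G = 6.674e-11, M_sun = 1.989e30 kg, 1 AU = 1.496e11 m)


v = sqrt(GM/r) = sqrt(6.674e-11 * 1.989e+31 / 1.272e+12) = 32309.8717

32309.8717 m/s


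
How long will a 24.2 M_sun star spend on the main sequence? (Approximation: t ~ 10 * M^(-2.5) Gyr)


t = 10 * M^(-2.5) = 10 * 24.2^(-2.5) = 0.0035

0.0035 Gyr


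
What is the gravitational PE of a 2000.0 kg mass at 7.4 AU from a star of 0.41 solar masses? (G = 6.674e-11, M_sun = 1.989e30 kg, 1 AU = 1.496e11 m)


M = 0.41 * 1.989e30 kg = 8.1549e+29 kg; r = 7.4 AU * 1.496e11 m/AU = 1.10704e+12 m. U = -GM*m/r = -(6.674e-11 * 8.1549e+29 * 2000.0) / 1.10704e+12 = -9.833e+10

-9.833e+10 J


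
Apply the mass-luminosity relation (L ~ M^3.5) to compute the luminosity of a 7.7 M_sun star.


L/L_sun = (M/M_sun)^3.5 = 7.7^3.5 = 1266.8277

1266.8277 L_sun


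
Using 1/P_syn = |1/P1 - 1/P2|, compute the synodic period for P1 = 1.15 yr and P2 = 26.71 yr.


1/P_syn = |1/P1 - 1/P2| = |1/1.15 - 1/26.71| => P_syn = 1.2017

1.2017 years


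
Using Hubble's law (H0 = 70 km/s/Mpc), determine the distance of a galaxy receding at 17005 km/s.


d = v / H0 = 17005 / 70 = 242.9286

242.9286 Mpc


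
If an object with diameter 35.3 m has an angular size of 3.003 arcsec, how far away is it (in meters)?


D = size / theta_rad, theta_rad = 3.003 * pi/(180*3600) = 1.456e-05, D = 2.425e+06

2.425e+06 m


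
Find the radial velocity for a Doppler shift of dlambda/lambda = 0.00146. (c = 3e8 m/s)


v = (dlambda/lambda) * c = 0.00146 * 3e8 = 438000.0

438000.0 m/s


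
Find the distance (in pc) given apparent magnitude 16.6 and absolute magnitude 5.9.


d = 10^((m - M + 5)/5) = 10^((16.6 - 5.9 + 5)/5) = 1380.3843

1380.3843 pc


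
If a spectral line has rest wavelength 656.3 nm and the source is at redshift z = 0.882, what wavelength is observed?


lam_obs = lam_emit * (1 + z) = 656.3 * (1 + 0.882) = 1235.1566

1235.1566 nm


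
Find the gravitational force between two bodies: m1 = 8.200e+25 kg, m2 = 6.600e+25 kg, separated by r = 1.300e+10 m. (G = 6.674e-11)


F = G*m1*m2/r^2 = 6.674e-11 * 8.200e+25 * 6.600e+25 / (1.300e+10)^2 = 6.674e-11 * 5.412e+51 / 1.690e+20 = 2.137e+21

2.137e+21 N


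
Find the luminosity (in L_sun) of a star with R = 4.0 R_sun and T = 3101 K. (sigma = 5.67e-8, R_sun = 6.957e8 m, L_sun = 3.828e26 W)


R = 4.0 * 6.957e8 m = 2.7828e+09 m. L = 4*pi*R^2*sigma*T^4 = 4*pi*(2.7828e+09)^2 * 5.67e-8 * 3101^4 = 5.10227635e+26 W. L/L_sun = 5.10227635e+26 / 3.828e26 = 1.3329

1.3329 L_sun


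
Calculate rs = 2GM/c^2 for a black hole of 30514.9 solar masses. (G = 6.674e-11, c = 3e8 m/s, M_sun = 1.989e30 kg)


M = 30514.9 * 1.989e30 kg = 6.06941361e+34 kg. rs = 2GM/c^2 = 2 * 6.674e-11 * 6.06941361e+34 / (3e8)^2 = 9.002e+07

9.002e+07 m


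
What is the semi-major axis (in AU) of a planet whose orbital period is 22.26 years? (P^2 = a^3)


a = P^(2/3) = 22.26^(2/3) = 7.9132

7.9132 AU


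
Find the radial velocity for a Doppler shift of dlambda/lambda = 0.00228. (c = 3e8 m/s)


v = (dlambda/lambda) * c = 0.00228 * 3e8 = 684000.0

684000.0 m/s


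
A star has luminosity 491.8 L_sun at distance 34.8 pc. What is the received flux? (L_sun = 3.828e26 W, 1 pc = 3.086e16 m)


F = L / (4*pi*d^2) = 1.883e+29 / (4*pi*(1.074e+18)^2) = 1.299e-08

1.299e-08 W/m^2


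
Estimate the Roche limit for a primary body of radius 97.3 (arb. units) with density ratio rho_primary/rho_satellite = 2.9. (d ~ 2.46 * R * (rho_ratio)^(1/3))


d_Roche = 2.46 * 97.3 * 2.9^(1/3) = 341.3348

341.3348


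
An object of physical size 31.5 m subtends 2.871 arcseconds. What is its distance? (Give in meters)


D = size / theta_rad, theta_rad = 2.871 * pi/(180*3600) = 1.392e-05, D = 2.263e+06

2.263e+06 m


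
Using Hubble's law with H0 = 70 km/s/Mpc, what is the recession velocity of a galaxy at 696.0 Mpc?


v = H0 * d = 70 * 696.0 = 48720.0

48720.0 km/s


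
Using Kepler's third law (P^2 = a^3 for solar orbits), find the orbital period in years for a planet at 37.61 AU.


P = a^(3/2) = 37.61^1.5 = 230.6508

230.6508 years


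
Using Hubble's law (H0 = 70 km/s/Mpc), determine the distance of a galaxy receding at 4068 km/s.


d = v / H0 = 4068 / 70 = 58.1143

58.1143 Mpc


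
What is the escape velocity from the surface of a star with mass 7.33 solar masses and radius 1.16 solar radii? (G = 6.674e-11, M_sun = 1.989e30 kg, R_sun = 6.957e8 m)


M = 7.33 * 1.989e30 kg = 1.457937e+31 kg; R = 1.16 * 6.957e8 m = 8.07012e+08 m. v_esc = sqrt(2GM/R) = sqrt(2 * 6.674e-11 * 1.457937e+31 / 8.07012e+08) = 1.553e+06

1.553e+06 m/s


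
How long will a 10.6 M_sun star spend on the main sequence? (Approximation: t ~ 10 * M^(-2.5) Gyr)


t = 10 * M^(-2.5) = 10 * 10.6^(-2.5) = 0.0273

0.0273 Gyr


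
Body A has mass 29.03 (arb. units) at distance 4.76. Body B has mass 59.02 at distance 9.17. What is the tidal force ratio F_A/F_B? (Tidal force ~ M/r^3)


Ratio = (M1/r1^3) / (M2/r2^3) = (29.03/4.76^3) / (59.02/9.17^3) = 3.5167

3.5167


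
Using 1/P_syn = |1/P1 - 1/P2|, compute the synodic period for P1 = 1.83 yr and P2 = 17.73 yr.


1/P_syn = |1/P1 - 1/P2| = |1/1.83 - 1/17.73| => P_syn = 2.0406

2.0406 years


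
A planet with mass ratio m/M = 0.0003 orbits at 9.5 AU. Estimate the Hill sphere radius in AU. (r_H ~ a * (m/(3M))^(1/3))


r_H = a * (m/3M)^(1/3) = 9.5 * (0.0003/3)^(1/3) = 0.441

0.441 AU


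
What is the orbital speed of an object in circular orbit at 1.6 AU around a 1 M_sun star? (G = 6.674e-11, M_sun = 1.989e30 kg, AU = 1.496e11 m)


v = sqrt(GM/r) = sqrt(6.674e-11 * 1.989e+30 / 2.394e+11) = 23549.6634

23549.6634 m/s


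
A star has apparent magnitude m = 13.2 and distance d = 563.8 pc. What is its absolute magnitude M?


M = m - 5*log10(d) + 5 = 13.2 - 5*log10(563.8) + 5 = 4.4444

4.4444


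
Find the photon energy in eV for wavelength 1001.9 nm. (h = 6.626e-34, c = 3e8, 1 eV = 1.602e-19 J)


E = hc/lambda = 6.626e-34 * 3e8 / 1.002e-06 = 1.984e-19 J = 1.2385 eV

1.2385 eV


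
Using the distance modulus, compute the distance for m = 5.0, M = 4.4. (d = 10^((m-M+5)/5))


d = 10^((m - M + 5)/5) = 10^((5.0 - 4.4 + 5)/5) = 13.1826

13.1826 pc


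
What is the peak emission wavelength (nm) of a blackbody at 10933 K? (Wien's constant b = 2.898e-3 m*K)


lam_max = b / T = 2.898e-3 / 10933 = 2.651e-07 m = 265.0691 nm

265.0691 nm


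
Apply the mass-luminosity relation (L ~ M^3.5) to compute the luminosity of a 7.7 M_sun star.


L/L_sun = (M/M_sun)^3.5 = 7.7^3.5 = 1266.8277

1266.8277 L_sun


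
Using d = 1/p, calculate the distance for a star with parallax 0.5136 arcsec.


d = 1/p = 1/0.5136 = 1.947

1.947 pc


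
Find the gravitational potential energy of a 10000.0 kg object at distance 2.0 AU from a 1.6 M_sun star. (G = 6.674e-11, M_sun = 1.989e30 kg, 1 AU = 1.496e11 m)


M = 1.6 * 1.989e30 kg = 3.1824e+30 kg; r = 2.0 AU * 1.496e11 m/AU = 2.992e+11 m. U = -GM*m/r = -(6.674e-11 * 3.1824e+30 * 10000.0) / 2.992e+11 = -7.099e+12

-7.099e+12 J


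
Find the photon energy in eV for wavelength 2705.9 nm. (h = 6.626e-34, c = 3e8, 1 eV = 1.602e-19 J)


E = hc/lambda = 6.626e-34 * 3e8 / 2.706e-06 = 7.346e-20 J = 0.4586 eV

0.4586 eV


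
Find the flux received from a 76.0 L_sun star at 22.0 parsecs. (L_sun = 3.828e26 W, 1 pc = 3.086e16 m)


F = L / (4*pi*d^2) = 2.909e+28 / (4*pi*(6.789e+17)^2) = 5.023e-09

5.023e-09 W/m^2


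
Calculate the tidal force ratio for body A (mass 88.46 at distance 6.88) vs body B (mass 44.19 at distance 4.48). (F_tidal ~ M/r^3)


Ratio = (M1/r1^3) / (M2/r2^3) = (88.46/6.88^3) / (44.19/4.48^3) = 0.5527

0.5527


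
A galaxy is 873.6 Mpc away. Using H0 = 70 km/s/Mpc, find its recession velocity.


v = H0 * d = 70 * 873.6 = 61152.0

61152.0 km/s


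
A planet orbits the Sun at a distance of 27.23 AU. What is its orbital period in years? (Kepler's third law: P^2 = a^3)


P = a^(3/2) = 27.23^1.5 = 142.0926

142.0926 years


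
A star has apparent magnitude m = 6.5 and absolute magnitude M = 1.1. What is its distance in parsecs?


d = 10^((m - M + 5)/5) = 10^((6.5 - 1.1 + 5)/5) = 120.2264

120.2264 pc


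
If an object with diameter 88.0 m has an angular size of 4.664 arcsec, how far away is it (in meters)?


D = size / theta_rad, theta_rad = 4.664 * pi/(180*3600) = 2.261e-05, D = 3.892e+06

3.892e+06 m


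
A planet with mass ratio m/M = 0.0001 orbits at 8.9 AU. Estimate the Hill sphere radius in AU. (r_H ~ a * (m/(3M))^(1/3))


r_H = a * (m/3M)^(1/3) = 8.9 * (0.0001/3)^(1/3) = 0.2864

0.2864 AU


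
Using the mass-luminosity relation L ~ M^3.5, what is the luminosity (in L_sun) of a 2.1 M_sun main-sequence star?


L/L_sun = (M/M_sun)^3.5 = 2.1^3.5 = 13.4205

13.4205 L_sun


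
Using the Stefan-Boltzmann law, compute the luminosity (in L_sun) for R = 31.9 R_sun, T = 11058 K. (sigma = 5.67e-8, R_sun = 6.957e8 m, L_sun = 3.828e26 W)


R = 31.9 * 6.957e8 m = 2.219283e+10 m. L = 4*pi*R^2*sigma*T^4 = 4*pi*(2.219283e+10)^2 * 5.67e-8 * 11058^4 = 5.247163999e+30 W. L/L_sun = 5.247163999e+30 / 3.828e26 = 13707.325

13707.325 L_sun


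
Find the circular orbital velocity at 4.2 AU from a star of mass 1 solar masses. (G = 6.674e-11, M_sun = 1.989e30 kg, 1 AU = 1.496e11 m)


v = sqrt(GM/r) = sqrt(6.674e-11 * 1.989e+30 / 6.283e+11) = 14535.1678

14535.1678 m/s


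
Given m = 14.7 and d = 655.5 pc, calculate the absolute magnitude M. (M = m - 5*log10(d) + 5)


M = m - 5*log10(d) + 5 = 14.7 - 5*log10(655.5) + 5 = 5.6171

5.6171


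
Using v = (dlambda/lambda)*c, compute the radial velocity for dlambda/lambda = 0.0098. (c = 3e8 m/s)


v = (dlambda/lambda) * c = 0.0098 * 3e8 = 2.940e+06

2.940e+06 m/s


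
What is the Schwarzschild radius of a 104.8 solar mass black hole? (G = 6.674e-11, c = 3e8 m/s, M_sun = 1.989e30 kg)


M = 104.8 * 1.989e30 kg = 2.084472e+32 kg. rs = 2GM/c^2 = 2 * 6.674e-11 * 2.084472e+32 / (3e8)^2 = 309150.3584

309150.3584 m


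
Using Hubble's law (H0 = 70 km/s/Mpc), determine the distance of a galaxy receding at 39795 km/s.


d = v / H0 = 39795 / 70 = 568.5

568.5 Mpc


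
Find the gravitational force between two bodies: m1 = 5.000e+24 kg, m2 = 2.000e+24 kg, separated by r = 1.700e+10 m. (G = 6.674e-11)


F = G*m1*m2/r^2 = 6.674e-11 * 5.000e+24 * 2.000e+24 / (1.700e+10)^2 = 6.674e-11 * 1.000e+49 / 2.890e+20 = 2.309e+18

2.309e+18 N


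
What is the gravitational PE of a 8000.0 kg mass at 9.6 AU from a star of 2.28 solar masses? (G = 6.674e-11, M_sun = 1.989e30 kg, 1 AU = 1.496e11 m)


M = 2.28 * 1.989e30 kg = 4.53492e+30 kg; r = 9.6 AU * 1.496e11 m/AU = 1.43616e+12 m. U = -GM*m/r = -(6.674e-11 * 4.53492e+30 * 8000.0) / 1.43616e+12 = -1.686e+12

-1.686e+12 J


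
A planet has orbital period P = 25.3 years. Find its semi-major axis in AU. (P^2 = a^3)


a = P^(2/3) = 25.3^(2/3) = 8.6181

8.6181 AU


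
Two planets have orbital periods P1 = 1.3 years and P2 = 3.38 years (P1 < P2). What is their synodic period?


1/P_syn = |1/P1 - 1/P2| = |1/1.3 - 1/3.38| => P_syn = 2.1125

2.1125 years


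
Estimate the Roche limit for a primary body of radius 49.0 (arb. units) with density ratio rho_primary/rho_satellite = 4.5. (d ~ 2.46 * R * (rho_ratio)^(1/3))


d_Roche = 2.46 * 49.0 * 4.5^(1/3) = 199.0072

199.0072


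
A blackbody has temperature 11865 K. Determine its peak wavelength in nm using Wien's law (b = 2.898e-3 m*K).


lam_max = b / T = 2.898e-3 / 11865 = 2.442e-07 m = 244.2478 nm

244.2478 nm


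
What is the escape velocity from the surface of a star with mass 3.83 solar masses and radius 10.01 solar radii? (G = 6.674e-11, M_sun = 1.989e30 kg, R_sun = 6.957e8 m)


M = 3.83 * 1.989e30 kg = 7.61787e+30 kg; R = 10.01 * 6.957e8 m = 6.963957e+09 m. v_esc = sqrt(2GM/R) = sqrt(2 * 6.674e-11 * 7.61787e+30 / 6.963957e+09) = 382117.4203

382117.4203 m/s


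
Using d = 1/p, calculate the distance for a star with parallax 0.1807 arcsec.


d = 1/p = 1/0.1807 = 5.534

5.534 pc


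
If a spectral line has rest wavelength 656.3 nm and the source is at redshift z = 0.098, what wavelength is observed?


lam_obs = lam_emit * (1 + z) = 656.3 * (1 + 0.098) = 720.6174

720.6174 nm


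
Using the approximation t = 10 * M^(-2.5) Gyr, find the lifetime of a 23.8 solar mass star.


t = 10 * M^(-2.5) = 10 * 23.8^(-2.5) = 0.0036

0.0036 Gyr


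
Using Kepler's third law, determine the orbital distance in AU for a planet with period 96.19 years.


a = P^(2/3) = 96.19^(2/3) = 20.9936

20.9936 AU


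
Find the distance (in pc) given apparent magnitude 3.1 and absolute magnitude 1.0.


d = 10^((m - M + 5)/5) = 10^((3.1 - 1.0 + 5)/5) = 26.3027

26.3027 pc


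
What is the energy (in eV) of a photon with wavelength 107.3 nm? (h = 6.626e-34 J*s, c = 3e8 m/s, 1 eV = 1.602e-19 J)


E = hc/lambda = 6.626e-34 * 3e8 / 1.073e-07 = 1.853e-18 J = 11.5641 eV

11.5641 eV


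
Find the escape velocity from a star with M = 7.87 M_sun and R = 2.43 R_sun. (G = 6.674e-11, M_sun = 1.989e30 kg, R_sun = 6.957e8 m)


M = 7.87 * 1.989e30 kg = 1.565343e+31 kg; R = 2.43 * 6.957e8 m = 1.690551e+09 m. v_esc = sqrt(2GM/R) = sqrt(2 * 6.674e-11 * 1.565343e+31 / 1.690551e+09) = 1.112e+06

1.112e+06 m/s


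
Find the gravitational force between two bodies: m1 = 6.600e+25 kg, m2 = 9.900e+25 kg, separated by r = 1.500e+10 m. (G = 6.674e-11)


F = G*m1*m2/r^2 = 6.674e-11 * 6.600e+25 * 9.900e+25 / (1.500e+10)^2 = 6.674e-11 * 6.534e+51 / 2.250e+20 = 1.938e+21

1.938e+21 N


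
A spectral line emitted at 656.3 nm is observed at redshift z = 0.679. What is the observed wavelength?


lam_obs = lam_emit * (1 + z) = 656.3 * (1 + 0.679) = 1101.9277

1101.9277 nm


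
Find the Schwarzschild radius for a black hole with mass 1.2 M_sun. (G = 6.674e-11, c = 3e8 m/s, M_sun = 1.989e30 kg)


M = 1.2 * 1.989e30 kg = 2.3868e+30 kg. rs = 2GM/c^2 = 2 * 6.674e-11 * 2.3868e+30 / (3e8)^2 = 3539.8896

3539.8896 m


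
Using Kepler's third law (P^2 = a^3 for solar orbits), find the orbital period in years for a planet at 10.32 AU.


P = a^(3/2) = 10.32^1.5 = 33.1527

33.1527 years


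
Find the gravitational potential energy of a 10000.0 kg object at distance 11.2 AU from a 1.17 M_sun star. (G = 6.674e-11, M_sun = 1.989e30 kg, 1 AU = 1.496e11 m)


M = 1.17 * 1.989e30 kg = 2.32713e+30 kg; r = 11.2 AU * 1.496e11 m/AU = 1.67552e+12 m. U = -GM*m/r = -(6.674e-11 * 2.32713e+30 * 10000.0) / 1.67552e+12 = -9.270e+11

-9.270e+11 J


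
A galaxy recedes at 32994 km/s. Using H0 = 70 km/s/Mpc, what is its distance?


d = v / H0 = 32994 / 70 = 471.3429

471.3429 Mpc


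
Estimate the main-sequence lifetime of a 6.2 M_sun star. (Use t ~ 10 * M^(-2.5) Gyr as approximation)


t = 10 * M^(-2.5) = 10 * 6.2^(-2.5) = 0.1045

0.1045 Gyr


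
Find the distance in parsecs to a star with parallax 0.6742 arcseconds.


d = 1/p = 1/0.6742 = 1.4832

1.4832 pc


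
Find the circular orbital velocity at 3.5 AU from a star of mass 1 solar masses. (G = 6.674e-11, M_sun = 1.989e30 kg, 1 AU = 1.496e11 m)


v = sqrt(GM/r) = sqrt(6.674e-11 * 1.989e+30 / 5.236e+11) = 15922.4786

15922.4786 m/s


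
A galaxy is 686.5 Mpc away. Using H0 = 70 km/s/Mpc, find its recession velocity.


v = H0 * d = 70 * 686.5 = 48055.0

48055.0 km/s


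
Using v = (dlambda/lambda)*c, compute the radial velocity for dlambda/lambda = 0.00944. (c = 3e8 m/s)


v = (dlambda/lambda) * c = 0.00944 * 3e8 = 2.832e+06

2.832e+06 m/s


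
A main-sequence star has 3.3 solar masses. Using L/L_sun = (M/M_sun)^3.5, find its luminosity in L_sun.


L/L_sun = (M/M_sun)^3.5 = 3.3^3.5 = 65.2828

65.2828 L_sun


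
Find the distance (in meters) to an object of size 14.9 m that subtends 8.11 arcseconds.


D = size / theta_rad, theta_rad = 8.11 * pi/(180*3600) = 3.932e-05, D = 378957.5355

378957.5355 m


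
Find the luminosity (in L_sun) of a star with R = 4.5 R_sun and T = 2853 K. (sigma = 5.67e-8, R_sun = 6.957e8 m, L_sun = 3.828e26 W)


R = 4.5 * 6.957e8 m = 3.13065e+09 m. L = 4*pi*R^2*sigma*T^4 = 4*pi*(3.13065e+09)^2 * 5.67e-8 * 2853^4 = 4.626675535e+26 W. L/L_sun = 4.626675535e+26 / 3.828e26 = 1.2086

1.2086 L_sun


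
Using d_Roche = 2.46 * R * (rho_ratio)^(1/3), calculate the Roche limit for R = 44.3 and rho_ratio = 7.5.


d_Roche = 2.46 * 44.3 * 7.5^(1/3) = 213.3172

213.3172


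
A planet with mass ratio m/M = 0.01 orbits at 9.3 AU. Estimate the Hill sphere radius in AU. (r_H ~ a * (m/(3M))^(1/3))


r_H = a * (m/3M)^(1/3) = 9.3 * (0.01/3)^(1/3) = 1.3892

1.3892 AU


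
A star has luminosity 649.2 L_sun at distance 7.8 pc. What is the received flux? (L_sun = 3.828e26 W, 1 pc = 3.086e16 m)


F = L / (4*pi*d^2) = 2.485e+29 / (4*pi*(2.407e+17)^2) = 3.413e-07

3.413e-07 W/m^2


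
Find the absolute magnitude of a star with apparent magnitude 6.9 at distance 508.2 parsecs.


M = m - 5*log10(d) + 5 = 6.9 - 5*log10(508.2) + 5 = -1.6302

-1.6302


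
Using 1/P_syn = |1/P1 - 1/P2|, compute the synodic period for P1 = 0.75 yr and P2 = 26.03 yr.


1/P_syn = |1/P1 - 1/P2| = |1/0.75 - 1/26.03| => P_syn = 0.7723

0.7723 years


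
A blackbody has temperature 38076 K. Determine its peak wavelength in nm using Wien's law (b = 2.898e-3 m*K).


lam_max = b / T = 2.898e-3 / 38076 = 7.611e-08 m = 76.1109 nm

76.1109 nm


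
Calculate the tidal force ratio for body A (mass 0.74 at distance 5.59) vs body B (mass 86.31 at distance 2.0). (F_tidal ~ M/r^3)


Ratio = (M1/r1^3) / (M2/r2^3) = (0.74/5.59^3) / (86.31/2.0^3) = 3.927e-04

3.927e-04


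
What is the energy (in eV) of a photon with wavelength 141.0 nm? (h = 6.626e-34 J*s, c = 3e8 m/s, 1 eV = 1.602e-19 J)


E = hc/lambda = 6.626e-34 * 3e8 / 1.410e-07 = 1.410e-18 J = 8.8002 eV

8.8002 eV


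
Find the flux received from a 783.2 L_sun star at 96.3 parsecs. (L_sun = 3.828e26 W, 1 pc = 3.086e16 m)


F = L / (4*pi*d^2) = 2.998e+29 / (4*pi*(2.972e+18)^2) = 2.701e-09

2.701e-09 W/m^2


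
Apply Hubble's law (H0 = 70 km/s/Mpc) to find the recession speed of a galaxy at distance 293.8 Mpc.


v = H0 * d = 70 * 293.8 = 20566.0

20566.0 km/s


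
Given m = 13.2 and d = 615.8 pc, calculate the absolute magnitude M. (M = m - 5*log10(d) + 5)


M = m - 5*log10(d) + 5 = 13.2 - 5*log10(615.8) + 5 = 4.2528

4.2528


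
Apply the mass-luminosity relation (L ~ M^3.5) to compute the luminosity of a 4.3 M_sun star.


L/L_sun = (M/M_sun)^3.5 = 4.3^3.5 = 164.8692

164.8692 L_sun


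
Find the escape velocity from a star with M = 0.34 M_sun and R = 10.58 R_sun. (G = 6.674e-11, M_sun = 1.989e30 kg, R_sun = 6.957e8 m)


M = 0.34 * 1.989e30 kg = 6.7626e+29 kg; R = 10.58 * 6.957e8 m = 7.360506e+09 m. v_esc = sqrt(2GM/R) = sqrt(2 * 6.674e-11 * 6.7626e+29 / 7.360506e+09) = 110741.6815

110741.6815 m/s


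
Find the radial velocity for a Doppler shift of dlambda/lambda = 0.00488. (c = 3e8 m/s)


v = (dlambda/lambda) * c = 0.00488 * 3e8 = 1.464e+06

1.464e+06 m/s


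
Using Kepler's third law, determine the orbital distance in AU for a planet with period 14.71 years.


a = P^(2/3) = 14.71^(2/3) = 6.0036

6.0036 AU


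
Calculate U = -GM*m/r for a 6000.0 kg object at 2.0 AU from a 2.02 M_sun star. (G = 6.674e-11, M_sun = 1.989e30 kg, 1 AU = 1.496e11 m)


M = 2.02 * 1.989e30 kg = 4.01778e+30 kg; r = 2.0 AU * 1.496e11 m/AU = 2.992e+11 m. U = -GM*m/r = -(6.674e-11 * 4.01778e+30 * 6000.0) / 2.992e+11 = -5.377e+12

-5.377e+12 J


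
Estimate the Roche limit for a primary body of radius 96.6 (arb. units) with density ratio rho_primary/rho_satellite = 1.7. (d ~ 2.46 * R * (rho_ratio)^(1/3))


d_Roche = 2.46 * 96.6 * 1.7^(1/3) = 283.6146

283.6146


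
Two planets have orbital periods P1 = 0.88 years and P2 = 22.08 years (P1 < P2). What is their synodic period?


1/P_syn = |1/P1 - 1/P2| = |1/0.88 - 1/22.08| => P_syn = 0.9165

0.9165 years


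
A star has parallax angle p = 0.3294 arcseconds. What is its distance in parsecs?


d = 1/p = 1/0.3294 = 3.0358

3.0358 pc


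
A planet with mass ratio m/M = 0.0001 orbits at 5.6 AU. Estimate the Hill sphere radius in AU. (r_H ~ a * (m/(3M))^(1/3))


r_H = a * (m/3M)^(1/3) = 5.6 * (0.0001/3)^(1/3) = 0.1802

0.1802 AU


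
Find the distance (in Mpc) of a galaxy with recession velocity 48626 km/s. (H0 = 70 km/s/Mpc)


d = v / H0 = 48626 / 70 = 694.6571

694.6571 Mpc


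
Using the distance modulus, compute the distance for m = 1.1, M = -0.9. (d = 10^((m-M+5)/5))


d = 10^((m - M + 5)/5) = 10^((1.1 - -0.9 + 5)/5) = 25.1189

25.1189 pc


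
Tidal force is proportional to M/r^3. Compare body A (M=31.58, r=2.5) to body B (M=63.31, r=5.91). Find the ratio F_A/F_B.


Ratio = (M1/r1^3) / (M2/r2^3) = (31.58/2.5^3) / (63.31/5.91^3) = 6.59

6.59


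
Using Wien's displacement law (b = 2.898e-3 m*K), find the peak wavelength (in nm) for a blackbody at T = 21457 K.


lam_max = b / T = 2.898e-3 / 21457 = 1.351e-07 m = 135.0608 nm

135.0608 nm


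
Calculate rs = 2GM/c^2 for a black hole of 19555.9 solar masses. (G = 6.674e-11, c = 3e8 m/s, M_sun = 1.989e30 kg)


M = 19555.9 * 1.989e30 kg = 3.88966851e+34 kg. rs = 2GM/c^2 = 2 * 6.674e-11 * 3.88966851e+34 / (3e8)^2 = 5.769e+07

5.769e+07 m


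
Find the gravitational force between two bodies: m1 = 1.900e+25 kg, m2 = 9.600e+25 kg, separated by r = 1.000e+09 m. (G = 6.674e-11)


F = G*m1*m2/r^2 = 6.674e-11 * 1.900e+25 * 9.600e+25 / (1.000e+09)^2 = 6.674e-11 * 1.824e+51 / 1.000e+18 = 1.217e+23

1.217e+23 N


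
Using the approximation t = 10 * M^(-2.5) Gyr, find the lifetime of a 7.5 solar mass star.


t = 10 * M^(-2.5) = 10 * 7.5^(-2.5) = 0.0649

0.0649 Gyr


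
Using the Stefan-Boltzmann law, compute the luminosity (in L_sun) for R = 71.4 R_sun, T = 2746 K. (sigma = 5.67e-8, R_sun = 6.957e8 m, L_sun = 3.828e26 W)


R = 71.4 * 6.957e8 m = 4.967298e+10 m. L = 4*pi*R^2*sigma*T^4 = 4*pi*(4.967298e+10)^2 * 5.67e-8 * 2746^4 = 9.996212615e+28 W. L/L_sun = 9.996212615e+28 / 3.828e26 = 261.1341

261.1341 L_sun


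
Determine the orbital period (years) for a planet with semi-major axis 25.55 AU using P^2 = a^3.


P = a^(3/2) = 25.55^1.5 = 129.1476

129.1476 years


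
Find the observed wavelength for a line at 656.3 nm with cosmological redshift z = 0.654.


lam_obs = lam_emit * (1 + z) = 656.3 * (1 + 0.654) = 1085.5202

1085.5202 nm


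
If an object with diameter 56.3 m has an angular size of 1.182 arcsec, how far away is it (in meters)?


D = size / theta_rad, theta_rad = 1.182 * pi/(180*3600) = 5.730e-06, D = 9.825e+06

9.825e+06 m


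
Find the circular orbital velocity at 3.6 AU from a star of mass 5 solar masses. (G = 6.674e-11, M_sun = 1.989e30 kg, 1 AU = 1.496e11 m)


v = sqrt(GM/r) = sqrt(6.674e-11 * 9.945e+30 / 5.386e+11) = 35105.7655

35105.7655 m/s


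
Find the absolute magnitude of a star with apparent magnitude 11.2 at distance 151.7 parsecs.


M = m - 5*log10(d) + 5 = 11.2 - 5*log10(151.7) + 5 = 5.2951

5.2951


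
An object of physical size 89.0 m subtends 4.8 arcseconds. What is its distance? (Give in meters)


D = size / theta_rad, theta_rad = 4.8 * pi/(180*3600) = 2.327e-05, D = 3.824e+06

3.824e+06 m


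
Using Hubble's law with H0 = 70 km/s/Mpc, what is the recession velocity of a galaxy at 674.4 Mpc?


v = H0 * d = 70 * 674.4 = 47208.0

47208.0 km/s


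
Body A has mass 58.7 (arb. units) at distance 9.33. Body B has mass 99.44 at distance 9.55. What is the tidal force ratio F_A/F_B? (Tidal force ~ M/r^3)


Ratio = (M1/r1^3) / (M2/r2^3) = (58.7/9.33^3) / (99.44/9.55^3) = 0.6331

0.6331


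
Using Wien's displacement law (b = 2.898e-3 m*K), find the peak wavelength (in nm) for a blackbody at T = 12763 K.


lam_max = b / T = 2.898e-3 / 12763 = 2.271e-07 m = 227.0626 nm

227.0626 nm


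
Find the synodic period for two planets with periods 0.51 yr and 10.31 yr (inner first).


1/P_syn = |1/P1 - 1/P2| = |1/0.51 - 1/10.31| => P_syn = 0.5365

0.5365 years


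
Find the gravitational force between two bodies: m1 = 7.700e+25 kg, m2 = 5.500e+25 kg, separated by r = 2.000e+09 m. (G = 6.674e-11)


F = G*m1*m2/r^2 = 6.674e-11 * 7.700e+25 * 5.500e+25 / (2.000e+09)^2 = 6.674e-11 * 4.235e+51 / 4.000e+18 = 7.066e+22

7.066e+22 N


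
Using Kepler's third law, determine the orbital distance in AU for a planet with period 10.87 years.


a = P^(2/3) = 10.87^(2/3) = 4.907

4.907 AU


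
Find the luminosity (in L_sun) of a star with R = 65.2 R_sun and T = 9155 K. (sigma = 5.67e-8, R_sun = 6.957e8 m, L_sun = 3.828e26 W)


R = 65.2 * 6.957e8 m = 4.535964e+10 m. L = 4*pi*R^2*sigma*T^4 = 4*pi*(4.535964e+10)^2 * 5.67e-8 * 9155^4 = 1.029829944e+31 W. L/L_sun = 1.029829944e+31 / 3.828e26 = 26902.5586

26902.5586 L_sun


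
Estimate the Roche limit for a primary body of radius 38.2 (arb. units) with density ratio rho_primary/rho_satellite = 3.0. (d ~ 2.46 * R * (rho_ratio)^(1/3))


d_Roche = 2.46 * 38.2 * 3.0^(1/3) = 135.5311

135.5311


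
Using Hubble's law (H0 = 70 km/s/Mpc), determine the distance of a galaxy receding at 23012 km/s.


d = v / H0 = 23012 / 70 = 328.7429

328.7429 Mpc


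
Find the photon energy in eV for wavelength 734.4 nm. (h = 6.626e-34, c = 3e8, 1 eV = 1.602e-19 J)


E = hc/lambda = 6.626e-34 * 3e8 / 7.344e-07 = 2.707e-19 J = 1.6896 eV

1.6896 eV


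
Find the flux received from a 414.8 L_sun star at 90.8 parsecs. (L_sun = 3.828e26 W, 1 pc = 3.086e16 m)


F = L / (4*pi*d^2) = 1.588e+29 / (4*pi*(2.802e+18)^2) = 1.609e-09

1.609e-09 W/m^2


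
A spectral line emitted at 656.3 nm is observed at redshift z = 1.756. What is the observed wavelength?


lam_obs = lam_emit * (1 + z) = 656.3 * (1 + 1.756) = 1808.7628

1808.7628 nm


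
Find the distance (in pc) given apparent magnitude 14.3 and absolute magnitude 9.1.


d = 10^((m - M + 5)/5) = 10^((14.3 - 9.1 + 5)/5) = 109.6478

109.6478 pc


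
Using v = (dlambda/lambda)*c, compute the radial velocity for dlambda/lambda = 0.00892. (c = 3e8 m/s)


v = (dlambda/lambda) * c = 0.00892 * 3e8 = 2.676e+06

2.676e+06 m/s


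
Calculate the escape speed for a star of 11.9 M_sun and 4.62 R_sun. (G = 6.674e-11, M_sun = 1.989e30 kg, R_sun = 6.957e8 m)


M = 11.9 * 1.989e30 kg = 2.36691e+31 kg; R = 4.62 * 6.957e8 m = 3.214134e+09 m. v_esc = sqrt(2GM/R) = sqrt(2 * 6.674e-11 * 2.36691e+31 / 3.214134e+09) = 991441.2444

991441.2444 m/s


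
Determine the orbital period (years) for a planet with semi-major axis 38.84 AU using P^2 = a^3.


P = a^(3/2) = 38.84^1.5 = 242.0577

242.0577 years


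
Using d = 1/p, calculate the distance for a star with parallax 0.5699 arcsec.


d = 1/p = 1/0.5699 = 1.7547

1.7547 pc


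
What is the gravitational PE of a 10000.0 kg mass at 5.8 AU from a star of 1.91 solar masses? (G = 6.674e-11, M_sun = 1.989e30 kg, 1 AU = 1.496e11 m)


M = 1.91 * 1.989e30 kg = 3.79899e+30 kg; r = 5.8 AU * 1.496e11 m/AU = 8.6768e+11 m. U = -GM*m/r = -(6.674e-11 * 3.79899e+30 * 10000.0) / 8.6768e+11 = -2.922e+12

-2.922e+12 J


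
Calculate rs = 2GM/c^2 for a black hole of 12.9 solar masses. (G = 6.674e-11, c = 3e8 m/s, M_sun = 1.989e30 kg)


M = 12.9 * 1.989e30 kg = 2.56581e+31 kg. rs = 2GM/c^2 = 2 * 6.674e-11 * 2.56581e+31 / (3e8)^2 = 38053.8132

38053.8132 m


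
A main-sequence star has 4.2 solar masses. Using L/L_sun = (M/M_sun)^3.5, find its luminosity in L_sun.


L/L_sun = (M/M_sun)^3.5 = 4.2^3.5 = 151.8352

151.8352 L_sun


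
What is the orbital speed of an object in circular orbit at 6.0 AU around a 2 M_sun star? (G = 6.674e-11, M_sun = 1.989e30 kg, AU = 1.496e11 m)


v = sqrt(GM/r) = sqrt(6.674e-11 * 3.978e+30 / 8.976e+11) = 17198.2425

17198.2425 m/s


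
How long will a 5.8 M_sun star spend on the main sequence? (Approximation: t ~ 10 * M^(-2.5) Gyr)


t = 10 * M^(-2.5) = 10 * 5.8^(-2.5) = 0.1234

0.1234 Gyr


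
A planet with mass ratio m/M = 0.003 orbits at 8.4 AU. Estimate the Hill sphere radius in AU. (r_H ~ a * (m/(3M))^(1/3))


r_H = a * (m/3M)^(1/3) = 8.4 * (0.003/3)^(1/3) = 0.84

0.84 AU


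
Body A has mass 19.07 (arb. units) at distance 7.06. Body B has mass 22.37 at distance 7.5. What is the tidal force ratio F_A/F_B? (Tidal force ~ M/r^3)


Ratio = (M1/r1^3) / (M2/r2^3) = (19.07/7.06^3) / (22.37/7.5^3) = 1.022

1.022


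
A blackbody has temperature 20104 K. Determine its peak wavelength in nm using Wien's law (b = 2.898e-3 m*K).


lam_max = b / T = 2.898e-3 / 20104 = 1.442e-07 m = 144.1504 nm

144.1504 nm


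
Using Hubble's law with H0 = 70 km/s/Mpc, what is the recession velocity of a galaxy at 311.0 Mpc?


v = H0 * d = 70 * 311.0 = 21770.0

21770.0 km/s
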